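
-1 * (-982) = 982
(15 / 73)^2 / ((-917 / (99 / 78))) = -7425 / 127054018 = -0.00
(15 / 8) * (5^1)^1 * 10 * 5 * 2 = 1875 / 2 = 937.50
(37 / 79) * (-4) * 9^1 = -1332 / 79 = -16.86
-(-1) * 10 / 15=2 / 3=0.67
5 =5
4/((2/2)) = 4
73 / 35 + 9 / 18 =181 / 70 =2.59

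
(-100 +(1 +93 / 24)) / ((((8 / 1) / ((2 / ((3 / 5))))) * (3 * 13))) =-3805 / 3744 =-1.02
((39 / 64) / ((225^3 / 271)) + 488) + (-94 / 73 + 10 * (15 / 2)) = 561.71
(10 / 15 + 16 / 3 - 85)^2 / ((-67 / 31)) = -193471 / 67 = -2887.63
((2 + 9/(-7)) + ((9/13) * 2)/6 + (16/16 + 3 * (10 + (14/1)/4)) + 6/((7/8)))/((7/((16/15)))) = 23928/3185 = 7.51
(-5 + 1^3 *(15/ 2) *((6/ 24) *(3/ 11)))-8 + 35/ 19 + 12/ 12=-16129/ 1672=-9.65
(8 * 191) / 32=191 / 4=47.75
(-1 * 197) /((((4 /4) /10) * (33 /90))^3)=-3996243.43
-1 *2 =-2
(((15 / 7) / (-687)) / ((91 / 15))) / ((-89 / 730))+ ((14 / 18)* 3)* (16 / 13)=112015178 / 38948091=2.88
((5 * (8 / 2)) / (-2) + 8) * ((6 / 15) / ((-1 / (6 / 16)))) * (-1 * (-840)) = 252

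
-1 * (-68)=68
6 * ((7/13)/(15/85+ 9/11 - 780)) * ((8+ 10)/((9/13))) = -2618/24279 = -0.11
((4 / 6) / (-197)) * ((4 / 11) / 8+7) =-155 / 6501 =-0.02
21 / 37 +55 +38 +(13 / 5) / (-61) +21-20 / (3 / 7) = 2297342 / 33855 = 67.86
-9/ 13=-0.69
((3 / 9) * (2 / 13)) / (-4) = -1 / 78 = -0.01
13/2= 6.50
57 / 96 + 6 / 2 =3.59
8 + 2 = 10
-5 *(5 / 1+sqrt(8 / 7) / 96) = -25- 5 *sqrt(14) / 336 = -25.06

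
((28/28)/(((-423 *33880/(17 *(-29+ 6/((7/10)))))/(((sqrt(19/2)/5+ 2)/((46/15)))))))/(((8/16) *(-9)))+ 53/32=833783261/503417376 - 221 *sqrt(38)/1258543440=1.66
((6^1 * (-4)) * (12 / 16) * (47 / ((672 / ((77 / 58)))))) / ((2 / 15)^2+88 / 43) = -15005925 / 18534016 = -0.81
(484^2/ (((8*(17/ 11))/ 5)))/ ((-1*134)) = -805255/ 1139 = -706.98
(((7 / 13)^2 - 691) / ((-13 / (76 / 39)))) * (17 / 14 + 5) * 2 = 257272920 / 199927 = 1286.83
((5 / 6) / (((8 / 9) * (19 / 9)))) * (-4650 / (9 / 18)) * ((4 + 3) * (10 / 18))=-1220625 / 76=-16060.86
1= 1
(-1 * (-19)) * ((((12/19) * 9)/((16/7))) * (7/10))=1323/40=33.08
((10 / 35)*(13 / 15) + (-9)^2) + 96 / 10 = 9539 / 105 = 90.85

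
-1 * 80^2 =-6400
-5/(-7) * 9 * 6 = 270/7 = 38.57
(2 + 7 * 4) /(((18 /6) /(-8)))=-80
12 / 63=4 / 21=0.19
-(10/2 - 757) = 752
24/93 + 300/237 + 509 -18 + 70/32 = 19384771/39184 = 494.71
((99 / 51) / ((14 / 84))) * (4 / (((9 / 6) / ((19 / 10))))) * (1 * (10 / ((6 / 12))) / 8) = 2508 / 17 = 147.53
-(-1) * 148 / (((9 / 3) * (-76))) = -37 / 57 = -0.65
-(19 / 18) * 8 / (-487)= 76 / 4383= 0.02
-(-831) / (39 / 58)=16066 / 13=1235.85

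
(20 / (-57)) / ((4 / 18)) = -30 / 19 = -1.58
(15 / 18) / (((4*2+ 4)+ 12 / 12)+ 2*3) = 0.04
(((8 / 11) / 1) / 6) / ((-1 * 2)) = -2 / 33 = -0.06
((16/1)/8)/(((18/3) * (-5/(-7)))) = 7/15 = 0.47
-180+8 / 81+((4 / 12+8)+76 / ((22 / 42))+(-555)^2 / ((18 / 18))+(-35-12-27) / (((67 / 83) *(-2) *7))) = 128708851057 / 417879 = 308005.07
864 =864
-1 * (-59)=59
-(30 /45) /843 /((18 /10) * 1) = -10 /22761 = -0.00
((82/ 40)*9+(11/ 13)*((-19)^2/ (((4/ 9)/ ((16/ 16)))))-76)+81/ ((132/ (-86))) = 825061/ 1430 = 576.97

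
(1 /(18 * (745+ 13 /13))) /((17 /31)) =31 /228276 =0.00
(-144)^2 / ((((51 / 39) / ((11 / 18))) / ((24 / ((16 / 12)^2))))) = 2223936 / 17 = 130819.76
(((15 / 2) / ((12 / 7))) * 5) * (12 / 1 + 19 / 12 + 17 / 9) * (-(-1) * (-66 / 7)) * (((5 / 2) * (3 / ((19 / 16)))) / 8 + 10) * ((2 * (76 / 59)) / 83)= -31400875 / 29382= -1068.71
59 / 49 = 1.20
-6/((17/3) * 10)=-9/85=-0.11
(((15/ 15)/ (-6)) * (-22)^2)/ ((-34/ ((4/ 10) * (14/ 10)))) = 1694/ 1275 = 1.33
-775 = -775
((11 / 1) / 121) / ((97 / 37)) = 37 / 1067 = 0.03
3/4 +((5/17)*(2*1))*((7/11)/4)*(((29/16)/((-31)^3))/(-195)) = 5214378515/6952504416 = 0.75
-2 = -2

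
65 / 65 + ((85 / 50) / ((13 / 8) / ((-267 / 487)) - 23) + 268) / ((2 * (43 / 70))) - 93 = 300682524 / 2384737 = 126.09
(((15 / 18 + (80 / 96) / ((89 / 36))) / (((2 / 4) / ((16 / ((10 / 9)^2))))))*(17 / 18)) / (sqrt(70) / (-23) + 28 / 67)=43879975*sqrt(70) / 1490839 + 60253100 / 212977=529.16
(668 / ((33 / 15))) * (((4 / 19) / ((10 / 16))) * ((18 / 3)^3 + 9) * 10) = 48096000 / 209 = 230124.40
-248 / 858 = -124 / 429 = -0.29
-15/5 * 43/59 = -129/59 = -2.19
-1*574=-574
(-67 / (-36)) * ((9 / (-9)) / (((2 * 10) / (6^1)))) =-67 / 120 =-0.56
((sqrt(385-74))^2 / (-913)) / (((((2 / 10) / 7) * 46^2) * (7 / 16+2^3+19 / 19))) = -43540 / 72929527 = -0.00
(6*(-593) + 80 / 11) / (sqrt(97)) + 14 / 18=7 / 9- 39058*sqrt(97) / 1067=-359.74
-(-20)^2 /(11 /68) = -2472.73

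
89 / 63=1.41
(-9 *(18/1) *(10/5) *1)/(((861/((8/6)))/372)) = -53568/287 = -186.65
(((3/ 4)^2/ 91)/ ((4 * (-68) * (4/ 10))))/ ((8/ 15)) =-675/ 6336512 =-0.00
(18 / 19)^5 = 1889568 / 2476099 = 0.76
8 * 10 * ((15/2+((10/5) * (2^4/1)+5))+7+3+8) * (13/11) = 65000/11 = 5909.09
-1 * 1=-1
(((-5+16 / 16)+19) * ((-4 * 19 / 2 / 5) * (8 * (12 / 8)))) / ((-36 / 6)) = 228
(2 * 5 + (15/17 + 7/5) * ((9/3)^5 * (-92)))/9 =-4336214/765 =-5668.25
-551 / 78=-7.06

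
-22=-22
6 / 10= 3 / 5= 0.60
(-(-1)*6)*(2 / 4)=3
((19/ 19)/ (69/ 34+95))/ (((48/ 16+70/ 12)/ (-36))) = -7344/ 174847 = -0.04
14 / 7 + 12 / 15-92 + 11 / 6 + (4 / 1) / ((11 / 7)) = -27991 / 330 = -84.82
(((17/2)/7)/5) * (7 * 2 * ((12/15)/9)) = 68/225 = 0.30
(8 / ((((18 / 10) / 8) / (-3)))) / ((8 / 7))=-280 / 3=-93.33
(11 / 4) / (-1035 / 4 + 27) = -11 / 927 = -0.01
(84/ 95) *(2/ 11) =168/ 1045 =0.16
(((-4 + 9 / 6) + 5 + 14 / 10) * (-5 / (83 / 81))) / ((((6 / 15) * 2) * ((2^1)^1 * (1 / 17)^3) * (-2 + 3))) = -77600835 / 1328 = -58434.36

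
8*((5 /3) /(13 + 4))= 40 /51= 0.78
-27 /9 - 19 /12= -55 /12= -4.58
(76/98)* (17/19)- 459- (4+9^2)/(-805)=-516392/1127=-458.20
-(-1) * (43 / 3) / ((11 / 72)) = 1032 / 11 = 93.82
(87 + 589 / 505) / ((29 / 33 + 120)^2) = 48486636 / 8035621105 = 0.01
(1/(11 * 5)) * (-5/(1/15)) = -15/11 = -1.36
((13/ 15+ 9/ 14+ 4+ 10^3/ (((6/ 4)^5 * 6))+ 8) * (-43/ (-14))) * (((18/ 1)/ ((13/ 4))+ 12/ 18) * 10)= 9414261373/ 1393119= 6757.69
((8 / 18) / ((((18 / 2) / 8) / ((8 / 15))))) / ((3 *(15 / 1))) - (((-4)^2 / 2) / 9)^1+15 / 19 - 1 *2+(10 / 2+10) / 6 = 842003 / 2077650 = 0.41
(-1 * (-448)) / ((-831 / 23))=-12.40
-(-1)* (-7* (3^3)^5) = -100442349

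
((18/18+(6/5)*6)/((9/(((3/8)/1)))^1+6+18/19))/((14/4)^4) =3116/1764735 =0.00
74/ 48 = 37/ 24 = 1.54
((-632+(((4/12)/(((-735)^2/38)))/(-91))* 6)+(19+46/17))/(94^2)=-510039929417/7384493270700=-0.07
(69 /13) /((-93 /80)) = -1840 /403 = -4.57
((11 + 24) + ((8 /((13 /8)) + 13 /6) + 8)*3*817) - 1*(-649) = 979393 /26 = 37668.96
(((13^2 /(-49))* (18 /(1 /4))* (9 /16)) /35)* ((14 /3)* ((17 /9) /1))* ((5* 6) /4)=-263.85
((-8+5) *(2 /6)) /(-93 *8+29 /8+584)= 0.01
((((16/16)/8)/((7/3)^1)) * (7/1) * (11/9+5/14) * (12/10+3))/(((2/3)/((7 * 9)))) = 37611/160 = 235.07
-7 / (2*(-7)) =1 / 2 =0.50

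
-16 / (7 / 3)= -48 / 7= -6.86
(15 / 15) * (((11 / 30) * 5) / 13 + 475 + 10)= 37841 / 78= 485.14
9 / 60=3 / 20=0.15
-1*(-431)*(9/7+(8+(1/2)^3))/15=227137/840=270.40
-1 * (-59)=59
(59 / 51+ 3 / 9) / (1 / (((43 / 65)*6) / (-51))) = -6536 / 56355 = -0.12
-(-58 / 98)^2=-841 / 2401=-0.35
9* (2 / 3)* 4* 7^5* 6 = 2420208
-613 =-613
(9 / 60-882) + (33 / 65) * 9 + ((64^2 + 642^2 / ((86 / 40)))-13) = 2179092741 / 11180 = 194909.91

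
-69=-69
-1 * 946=-946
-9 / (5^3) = -9 / 125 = -0.07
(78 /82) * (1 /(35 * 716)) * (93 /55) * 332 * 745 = 44855109 /2825515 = 15.88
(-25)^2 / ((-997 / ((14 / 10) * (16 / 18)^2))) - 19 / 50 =-4334383 / 4037850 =-1.07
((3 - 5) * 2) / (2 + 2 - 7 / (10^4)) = -40000 / 39993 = -1.00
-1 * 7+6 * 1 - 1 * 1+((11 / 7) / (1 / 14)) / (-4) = -15 / 2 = -7.50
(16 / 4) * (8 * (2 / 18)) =32 / 9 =3.56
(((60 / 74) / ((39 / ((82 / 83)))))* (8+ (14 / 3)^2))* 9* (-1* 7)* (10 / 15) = -3076640 / 119769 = -25.69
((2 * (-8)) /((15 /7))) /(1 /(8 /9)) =-896 /135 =-6.64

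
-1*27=-27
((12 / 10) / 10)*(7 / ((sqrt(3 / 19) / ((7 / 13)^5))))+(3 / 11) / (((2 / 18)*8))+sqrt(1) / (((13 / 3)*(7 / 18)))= 117649*sqrt(57) / 9282325+7209 / 8008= 1.00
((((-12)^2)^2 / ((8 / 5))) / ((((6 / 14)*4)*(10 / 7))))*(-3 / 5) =-15876 / 5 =-3175.20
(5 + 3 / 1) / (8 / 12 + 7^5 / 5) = 120 / 50431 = 0.00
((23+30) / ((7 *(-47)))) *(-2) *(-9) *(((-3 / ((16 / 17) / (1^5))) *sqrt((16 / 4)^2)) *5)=121635 / 658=184.86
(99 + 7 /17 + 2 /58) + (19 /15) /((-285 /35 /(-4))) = 2220019 /22185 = 100.07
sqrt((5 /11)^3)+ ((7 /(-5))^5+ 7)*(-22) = -111496 /3125+ 5*sqrt(55) /121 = -35.37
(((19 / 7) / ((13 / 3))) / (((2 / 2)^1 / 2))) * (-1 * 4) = -5.01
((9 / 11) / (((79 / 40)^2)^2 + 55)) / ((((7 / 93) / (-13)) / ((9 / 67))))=-250698240000 / 927330667879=-0.27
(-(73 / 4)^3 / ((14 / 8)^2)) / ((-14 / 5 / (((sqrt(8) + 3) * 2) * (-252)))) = -52517295 / 49-35011530 * sqrt(2) / 49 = -2082266.85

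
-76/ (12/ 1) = -19/ 3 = -6.33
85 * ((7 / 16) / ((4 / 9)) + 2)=16235 / 64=253.67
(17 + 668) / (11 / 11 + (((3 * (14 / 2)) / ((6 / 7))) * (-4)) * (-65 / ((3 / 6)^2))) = 685 / 25481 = 0.03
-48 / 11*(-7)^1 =336 / 11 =30.55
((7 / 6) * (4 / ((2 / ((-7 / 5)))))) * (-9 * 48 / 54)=392 / 15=26.13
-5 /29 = -0.17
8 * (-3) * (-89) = 2136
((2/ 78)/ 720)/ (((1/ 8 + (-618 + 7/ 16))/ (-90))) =2/ 385281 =0.00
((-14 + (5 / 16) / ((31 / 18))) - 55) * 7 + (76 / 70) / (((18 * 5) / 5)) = -37628023 / 78120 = -481.67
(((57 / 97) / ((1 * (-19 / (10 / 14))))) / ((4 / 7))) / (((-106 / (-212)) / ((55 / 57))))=-275 / 3686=-0.07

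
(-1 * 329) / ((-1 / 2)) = 658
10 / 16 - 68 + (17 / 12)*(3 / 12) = -3217 / 48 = -67.02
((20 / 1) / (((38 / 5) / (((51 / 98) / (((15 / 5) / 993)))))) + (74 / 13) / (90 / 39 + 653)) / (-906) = -513614267 / 1026522462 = -0.50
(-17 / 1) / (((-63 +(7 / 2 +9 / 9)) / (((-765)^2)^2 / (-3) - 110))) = -3881534077490 / 117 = -33175504935.81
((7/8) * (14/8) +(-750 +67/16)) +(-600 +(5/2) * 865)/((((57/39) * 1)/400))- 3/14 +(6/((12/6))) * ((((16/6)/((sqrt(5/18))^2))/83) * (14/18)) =753985518877/1766240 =426887.35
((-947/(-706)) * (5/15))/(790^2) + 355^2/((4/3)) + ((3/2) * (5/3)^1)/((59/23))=7371478402678123/77988784200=94519.72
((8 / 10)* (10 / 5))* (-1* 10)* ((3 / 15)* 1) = -16 / 5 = -3.20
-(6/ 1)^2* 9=-324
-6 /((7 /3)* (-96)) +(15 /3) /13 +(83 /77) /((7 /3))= 97915 /112112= 0.87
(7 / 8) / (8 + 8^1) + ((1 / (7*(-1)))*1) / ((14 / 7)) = -15 / 896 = -0.02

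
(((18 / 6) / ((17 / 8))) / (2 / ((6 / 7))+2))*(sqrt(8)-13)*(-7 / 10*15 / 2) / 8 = 189 / 68-189*sqrt(2) / 442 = 2.17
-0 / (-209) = 0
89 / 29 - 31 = -810 / 29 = -27.93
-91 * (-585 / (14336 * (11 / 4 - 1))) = 7605 / 3584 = 2.12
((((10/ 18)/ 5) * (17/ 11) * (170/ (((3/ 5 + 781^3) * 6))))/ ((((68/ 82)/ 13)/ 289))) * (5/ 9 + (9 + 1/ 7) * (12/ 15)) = 32457906455/ 89135376028776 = 0.00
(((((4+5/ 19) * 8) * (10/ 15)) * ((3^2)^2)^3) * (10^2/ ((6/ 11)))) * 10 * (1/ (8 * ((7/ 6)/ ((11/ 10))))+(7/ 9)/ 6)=729172481400/ 133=5482499860.15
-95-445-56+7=-589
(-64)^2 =4096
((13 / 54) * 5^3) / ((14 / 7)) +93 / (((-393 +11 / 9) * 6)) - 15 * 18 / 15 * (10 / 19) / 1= 10008389 / 1808838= 5.53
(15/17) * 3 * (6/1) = 270/17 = 15.88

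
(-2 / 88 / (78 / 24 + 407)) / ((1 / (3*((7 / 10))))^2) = -147 / 601700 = -0.00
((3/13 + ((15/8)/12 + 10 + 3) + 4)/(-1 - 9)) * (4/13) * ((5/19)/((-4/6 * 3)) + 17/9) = -1449011/1541280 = -0.94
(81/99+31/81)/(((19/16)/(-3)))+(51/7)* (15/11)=272605/39501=6.90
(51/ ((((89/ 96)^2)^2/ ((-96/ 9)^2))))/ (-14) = -246423748608/ 439195687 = -561.08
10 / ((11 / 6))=60 / 11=5.45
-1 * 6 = -6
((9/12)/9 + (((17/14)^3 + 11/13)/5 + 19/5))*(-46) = -54281219/267540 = -202.89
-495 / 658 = -0.75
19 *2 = 38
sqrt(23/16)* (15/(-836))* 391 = -5865* sqrt(23)/3344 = -8.41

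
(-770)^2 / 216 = 148225 / 54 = 2744.91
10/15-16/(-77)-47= -10655/231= -46.13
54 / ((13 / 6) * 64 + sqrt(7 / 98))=943488 / 2422775 - 486 * sqrt(14) / 2422775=0.39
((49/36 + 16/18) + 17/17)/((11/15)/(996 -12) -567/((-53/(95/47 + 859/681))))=2086536330/22546778119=0.09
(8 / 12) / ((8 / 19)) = 1.58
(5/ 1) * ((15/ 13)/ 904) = 75/ 11752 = 0.01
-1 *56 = -56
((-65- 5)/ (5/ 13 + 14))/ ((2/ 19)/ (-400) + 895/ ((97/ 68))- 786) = 335426000/ 10930467339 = 0.03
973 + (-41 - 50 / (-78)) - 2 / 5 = 181787 / 195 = 932.24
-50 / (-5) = 10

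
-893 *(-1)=893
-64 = -64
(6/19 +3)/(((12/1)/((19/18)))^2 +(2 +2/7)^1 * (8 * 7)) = 1197/92864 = 0.01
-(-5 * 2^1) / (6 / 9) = 15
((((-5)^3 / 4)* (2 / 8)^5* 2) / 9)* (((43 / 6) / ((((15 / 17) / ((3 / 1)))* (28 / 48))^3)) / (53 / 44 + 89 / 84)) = -6971547 / 1640128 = -4.25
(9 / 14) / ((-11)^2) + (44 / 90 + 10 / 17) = 1402741 / 1295910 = 1.08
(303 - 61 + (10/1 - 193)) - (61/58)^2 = 194755/3364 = 57.89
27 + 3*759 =2304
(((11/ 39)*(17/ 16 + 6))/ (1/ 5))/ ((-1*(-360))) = 1243/ 44928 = 0.03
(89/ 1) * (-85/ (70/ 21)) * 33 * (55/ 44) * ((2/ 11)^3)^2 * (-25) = 13617000/ 161051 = 84.55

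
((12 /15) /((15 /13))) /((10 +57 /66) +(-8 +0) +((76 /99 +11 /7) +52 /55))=24024 /213035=0.11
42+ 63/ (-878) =36813/ 878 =41.93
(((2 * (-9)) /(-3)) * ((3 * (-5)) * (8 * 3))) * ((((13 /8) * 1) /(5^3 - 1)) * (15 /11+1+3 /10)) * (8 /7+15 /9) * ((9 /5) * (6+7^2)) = -18203211 /868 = -20971.44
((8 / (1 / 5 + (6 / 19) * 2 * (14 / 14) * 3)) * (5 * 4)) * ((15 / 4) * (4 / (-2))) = -114000 / 199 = -572.86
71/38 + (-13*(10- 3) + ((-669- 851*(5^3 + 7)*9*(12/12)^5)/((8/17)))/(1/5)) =-1633839603/152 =-10748944.76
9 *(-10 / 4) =-45 / 2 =-22.50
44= 44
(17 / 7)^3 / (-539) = -4913 / 184877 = -0.03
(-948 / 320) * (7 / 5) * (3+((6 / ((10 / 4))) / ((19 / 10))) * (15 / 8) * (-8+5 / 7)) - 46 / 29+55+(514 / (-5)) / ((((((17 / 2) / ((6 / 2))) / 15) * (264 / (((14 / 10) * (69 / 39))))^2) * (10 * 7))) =86225002227919 / 766183132000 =112.54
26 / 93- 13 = -12.72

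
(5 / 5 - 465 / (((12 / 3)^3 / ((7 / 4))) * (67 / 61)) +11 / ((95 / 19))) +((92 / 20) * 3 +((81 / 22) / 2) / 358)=183347765 / 33772288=5.43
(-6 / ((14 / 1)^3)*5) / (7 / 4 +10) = -15 / 16121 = -0.00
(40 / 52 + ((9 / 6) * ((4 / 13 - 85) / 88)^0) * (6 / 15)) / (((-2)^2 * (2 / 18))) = 801 / 260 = 3.08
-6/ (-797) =0.01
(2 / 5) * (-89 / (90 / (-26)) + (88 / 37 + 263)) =116.44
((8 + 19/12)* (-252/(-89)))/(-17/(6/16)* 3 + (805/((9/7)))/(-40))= -173880/971791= -0.18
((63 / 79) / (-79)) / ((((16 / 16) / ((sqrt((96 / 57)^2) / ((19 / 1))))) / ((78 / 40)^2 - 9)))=261954 / 56325025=0.00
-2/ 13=-0.15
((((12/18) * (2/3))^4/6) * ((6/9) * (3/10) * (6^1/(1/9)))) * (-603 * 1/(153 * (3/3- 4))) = 17152/185895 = 0.09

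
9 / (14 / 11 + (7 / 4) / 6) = 2376 / 413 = 5.75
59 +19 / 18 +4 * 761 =55873 / 18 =3104.06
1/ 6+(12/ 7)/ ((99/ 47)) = 151/ 154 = 0.98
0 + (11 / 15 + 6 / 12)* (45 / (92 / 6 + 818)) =333 / 5000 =0.07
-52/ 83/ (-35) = 52/ 2905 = 0.02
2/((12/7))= 7/6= 1.17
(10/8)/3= 5/12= 0.42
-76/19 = -4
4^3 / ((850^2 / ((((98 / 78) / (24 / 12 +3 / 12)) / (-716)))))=-784 / 11348488125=-0.00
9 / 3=3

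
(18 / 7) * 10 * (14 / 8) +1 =46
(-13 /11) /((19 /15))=-195 /209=-0.93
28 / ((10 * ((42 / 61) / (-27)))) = -549 / 5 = -109.80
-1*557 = -557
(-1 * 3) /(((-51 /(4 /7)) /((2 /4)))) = 2 /119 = 0.02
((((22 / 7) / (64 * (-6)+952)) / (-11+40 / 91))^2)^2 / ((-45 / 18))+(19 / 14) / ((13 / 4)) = 527096965699783026461029 / 1262258523123255742215040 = 0.42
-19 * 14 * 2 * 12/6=-1064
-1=-1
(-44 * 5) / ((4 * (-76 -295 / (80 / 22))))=440 / 1257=0.35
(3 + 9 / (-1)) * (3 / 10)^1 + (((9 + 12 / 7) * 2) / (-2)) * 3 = -1188 / 35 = -33.94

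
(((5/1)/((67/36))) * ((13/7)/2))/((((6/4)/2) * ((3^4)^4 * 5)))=104/6729637383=0.00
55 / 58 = 0.95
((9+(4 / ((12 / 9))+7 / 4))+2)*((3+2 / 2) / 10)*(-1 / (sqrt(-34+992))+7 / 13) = 441 / 130 - 63*sqrt(958) / 9580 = 3.19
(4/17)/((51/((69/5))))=0.06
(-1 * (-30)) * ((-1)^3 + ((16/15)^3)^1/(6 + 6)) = -18202/675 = -26.97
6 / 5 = 1.20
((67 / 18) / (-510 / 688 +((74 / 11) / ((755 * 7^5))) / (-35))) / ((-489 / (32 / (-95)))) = -360313973317760 / 104170090156697889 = -0.00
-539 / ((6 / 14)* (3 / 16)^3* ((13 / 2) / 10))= -309084160 / 1053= -293527.22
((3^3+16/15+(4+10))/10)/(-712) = -631/106800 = -0.01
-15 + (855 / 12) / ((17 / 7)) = 975 / 68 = 14.34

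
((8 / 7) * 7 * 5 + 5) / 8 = 45 / 8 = 5.62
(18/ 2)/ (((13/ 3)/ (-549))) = -14823/ 13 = -1140.23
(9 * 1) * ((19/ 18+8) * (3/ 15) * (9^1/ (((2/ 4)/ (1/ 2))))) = 146.70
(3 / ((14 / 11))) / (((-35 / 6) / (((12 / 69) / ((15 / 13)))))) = -1716 / 28175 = -0.06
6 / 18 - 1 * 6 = -17 / 3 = -5.67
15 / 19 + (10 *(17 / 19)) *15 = 135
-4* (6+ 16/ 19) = -520/ 19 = -27.37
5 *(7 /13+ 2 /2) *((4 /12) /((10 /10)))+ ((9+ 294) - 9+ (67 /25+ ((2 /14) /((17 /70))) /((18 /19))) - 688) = -19300012 /49725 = -388.13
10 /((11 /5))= 50 /11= 4.55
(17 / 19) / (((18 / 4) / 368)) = 12512 / 171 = 73.17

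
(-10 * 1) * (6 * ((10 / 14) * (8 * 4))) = -9600 / 7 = -1371.43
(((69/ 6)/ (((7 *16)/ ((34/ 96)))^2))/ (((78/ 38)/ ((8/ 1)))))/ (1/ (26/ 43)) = 126293/ 466034688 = 0.00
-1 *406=-406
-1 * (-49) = 49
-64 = -64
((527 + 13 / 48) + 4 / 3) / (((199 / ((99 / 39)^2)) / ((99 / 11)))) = 82893591 / 538096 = 154.05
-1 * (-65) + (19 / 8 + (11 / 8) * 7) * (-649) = -7723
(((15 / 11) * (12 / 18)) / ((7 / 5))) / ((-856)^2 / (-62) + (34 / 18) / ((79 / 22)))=-551025 / 10028328079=-0.00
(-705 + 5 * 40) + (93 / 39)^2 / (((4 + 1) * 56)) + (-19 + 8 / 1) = -24416159 / 47320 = -515.98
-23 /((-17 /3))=4.06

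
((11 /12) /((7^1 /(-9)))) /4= -0.29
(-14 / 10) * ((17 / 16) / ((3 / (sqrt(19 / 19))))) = -119 / 240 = -0.50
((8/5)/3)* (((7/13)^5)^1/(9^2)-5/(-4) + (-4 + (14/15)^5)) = -4604130864794/4229259328125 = -1.09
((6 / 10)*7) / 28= 3 / 20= 0.15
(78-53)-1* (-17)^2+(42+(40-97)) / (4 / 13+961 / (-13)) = -84151 / 319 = -263.80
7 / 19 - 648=-12305 / 19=-647.63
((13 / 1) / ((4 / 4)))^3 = 2197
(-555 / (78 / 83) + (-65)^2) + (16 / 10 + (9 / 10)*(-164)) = 90699 / 26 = 3488.42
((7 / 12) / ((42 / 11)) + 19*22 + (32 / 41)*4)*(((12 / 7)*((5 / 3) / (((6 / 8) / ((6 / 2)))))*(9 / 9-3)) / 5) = -4974412 / 2583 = -1925.83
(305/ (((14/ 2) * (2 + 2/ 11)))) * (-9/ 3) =-3355/ 56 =-59.91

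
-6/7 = -0.86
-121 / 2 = -60.50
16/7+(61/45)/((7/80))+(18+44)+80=1438/9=159.78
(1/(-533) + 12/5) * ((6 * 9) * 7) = 2415798/2665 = 906.49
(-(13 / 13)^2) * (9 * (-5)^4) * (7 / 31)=-39375 / 31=-1270.16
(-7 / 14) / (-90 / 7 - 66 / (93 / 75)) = 217 / 28680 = 0.01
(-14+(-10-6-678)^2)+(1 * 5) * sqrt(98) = 35 * sqrt(2)+481622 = 481671.50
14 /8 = 7 /4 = 1.75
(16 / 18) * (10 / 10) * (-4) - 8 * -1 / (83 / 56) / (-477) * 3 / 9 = -422752 / 118773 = -3.56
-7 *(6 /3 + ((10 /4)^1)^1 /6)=-203 /12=-16.92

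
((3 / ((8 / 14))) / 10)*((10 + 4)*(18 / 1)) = 1323 / 10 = 132.30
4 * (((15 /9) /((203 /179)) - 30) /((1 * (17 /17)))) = -69500 /609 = -114.12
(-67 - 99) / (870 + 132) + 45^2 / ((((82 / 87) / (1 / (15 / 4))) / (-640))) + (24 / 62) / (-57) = -4436252076931 / 12098649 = -366673.34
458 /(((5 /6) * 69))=916 /115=7.97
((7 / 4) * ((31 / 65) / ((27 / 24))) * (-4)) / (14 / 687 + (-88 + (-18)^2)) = -198772 / 15809235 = -0.01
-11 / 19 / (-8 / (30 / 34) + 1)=15 / 209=0.07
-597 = -597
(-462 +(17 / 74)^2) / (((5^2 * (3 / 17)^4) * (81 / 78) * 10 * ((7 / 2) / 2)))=-2746596353579 / 2619752625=-1048.42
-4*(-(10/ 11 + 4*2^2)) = 744/ 11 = 67.64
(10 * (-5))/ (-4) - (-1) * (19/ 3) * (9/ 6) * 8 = 177/ 2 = 88.50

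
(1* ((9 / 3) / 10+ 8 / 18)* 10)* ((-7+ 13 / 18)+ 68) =74437 / 162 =459.49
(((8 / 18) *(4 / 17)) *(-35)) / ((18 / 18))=-560 / 153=-3.66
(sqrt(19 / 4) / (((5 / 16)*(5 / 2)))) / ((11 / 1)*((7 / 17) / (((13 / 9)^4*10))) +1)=15537184*sqrt(19) / 26802835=2.53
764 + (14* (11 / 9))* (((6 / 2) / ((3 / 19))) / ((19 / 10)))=8416 / 9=935.11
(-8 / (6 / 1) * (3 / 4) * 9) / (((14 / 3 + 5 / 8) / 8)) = -1728 / 127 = -13.61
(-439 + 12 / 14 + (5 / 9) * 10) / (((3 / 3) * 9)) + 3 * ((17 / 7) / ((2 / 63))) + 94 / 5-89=630701 / 5670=111.23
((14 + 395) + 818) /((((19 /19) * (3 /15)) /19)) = 116565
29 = 29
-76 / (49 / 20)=-1520 / 49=-31.02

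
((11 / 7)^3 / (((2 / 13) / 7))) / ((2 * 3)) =17303 / 588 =29.43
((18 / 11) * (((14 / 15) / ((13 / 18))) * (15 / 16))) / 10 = 567 / 2860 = 0.20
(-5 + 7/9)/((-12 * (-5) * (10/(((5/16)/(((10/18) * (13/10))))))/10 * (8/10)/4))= -95/624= -0.15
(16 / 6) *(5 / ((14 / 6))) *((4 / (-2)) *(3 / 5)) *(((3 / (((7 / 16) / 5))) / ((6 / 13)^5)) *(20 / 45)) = -59406880 / 11907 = -4989.24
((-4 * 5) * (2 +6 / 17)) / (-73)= 800 / 1241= 0.64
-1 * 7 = -7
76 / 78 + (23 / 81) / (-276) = 12299 / 12636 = 0.97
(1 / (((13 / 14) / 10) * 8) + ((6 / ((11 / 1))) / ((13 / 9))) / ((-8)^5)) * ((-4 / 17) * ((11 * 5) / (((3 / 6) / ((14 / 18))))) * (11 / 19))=-1214248805 / 77395968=-15.69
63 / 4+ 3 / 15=319 / 20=15.95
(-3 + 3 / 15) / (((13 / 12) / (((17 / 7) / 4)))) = -102 / 65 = -1.57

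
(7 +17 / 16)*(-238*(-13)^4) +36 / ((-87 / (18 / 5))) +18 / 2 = -54804981.36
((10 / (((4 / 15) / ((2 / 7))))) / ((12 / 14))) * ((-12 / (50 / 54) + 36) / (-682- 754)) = -72 / 359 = -0.20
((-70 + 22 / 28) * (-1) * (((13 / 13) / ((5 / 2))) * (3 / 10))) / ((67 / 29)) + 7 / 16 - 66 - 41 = -19316701 / 187600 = -102.97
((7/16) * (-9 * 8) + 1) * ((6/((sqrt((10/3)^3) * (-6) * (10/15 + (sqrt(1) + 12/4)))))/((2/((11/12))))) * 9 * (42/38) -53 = -53 + 54351 * sqrt(30)/60800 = -48.10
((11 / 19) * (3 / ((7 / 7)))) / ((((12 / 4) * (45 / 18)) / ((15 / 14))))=33 / 133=0.25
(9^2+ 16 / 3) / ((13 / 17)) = 4403 / 39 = 112.90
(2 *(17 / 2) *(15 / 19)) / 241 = 255 / 4579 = 0.06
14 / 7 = 2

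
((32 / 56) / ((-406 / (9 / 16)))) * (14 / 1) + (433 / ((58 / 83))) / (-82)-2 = -159263 / 16646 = -9.57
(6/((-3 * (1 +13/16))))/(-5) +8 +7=2207/145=15.22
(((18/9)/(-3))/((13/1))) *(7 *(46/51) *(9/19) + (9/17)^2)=-11974/71383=-0.17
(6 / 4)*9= 27 / 2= 13.50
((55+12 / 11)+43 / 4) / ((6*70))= 2941 / 18480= 0.16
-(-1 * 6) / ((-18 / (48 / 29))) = -16 / 29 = -0.55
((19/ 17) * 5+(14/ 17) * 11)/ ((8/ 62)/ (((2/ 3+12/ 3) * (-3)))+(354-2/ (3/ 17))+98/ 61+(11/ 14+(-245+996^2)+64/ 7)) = 2825154/ 191363091395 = 0.00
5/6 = 0.83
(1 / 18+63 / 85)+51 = 79249 / 1530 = 51.80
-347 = -347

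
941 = 941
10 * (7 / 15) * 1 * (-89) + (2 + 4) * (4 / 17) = -413.92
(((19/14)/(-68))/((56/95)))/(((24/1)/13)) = -23465/1279488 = -0.02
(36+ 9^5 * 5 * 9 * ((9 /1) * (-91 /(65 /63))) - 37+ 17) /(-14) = 2109289313 /14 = 150663522.36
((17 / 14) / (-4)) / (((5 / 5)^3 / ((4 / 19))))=-17 / 266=-0.06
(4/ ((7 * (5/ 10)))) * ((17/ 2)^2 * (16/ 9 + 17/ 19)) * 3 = 264146/ 399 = 662.02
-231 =-231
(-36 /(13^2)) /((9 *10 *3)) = -2 /2535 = -0.00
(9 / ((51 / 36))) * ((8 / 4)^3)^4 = 442368 / 17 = 26021.65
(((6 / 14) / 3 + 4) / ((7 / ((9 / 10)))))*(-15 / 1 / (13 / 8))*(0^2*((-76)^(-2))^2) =0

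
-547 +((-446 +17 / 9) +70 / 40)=-35617 / 36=-989.36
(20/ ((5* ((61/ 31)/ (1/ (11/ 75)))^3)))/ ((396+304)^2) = 20108925/ 59213895356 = 0.00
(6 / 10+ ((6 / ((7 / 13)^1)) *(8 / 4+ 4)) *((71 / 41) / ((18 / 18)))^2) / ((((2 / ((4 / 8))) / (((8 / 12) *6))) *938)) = 11831241 / 55187230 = 0.21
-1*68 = -68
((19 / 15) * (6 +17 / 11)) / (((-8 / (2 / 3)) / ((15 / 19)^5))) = -1400625 / 5734124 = -0.24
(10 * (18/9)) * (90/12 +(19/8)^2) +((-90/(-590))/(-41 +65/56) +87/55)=30625281023/115833520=264.39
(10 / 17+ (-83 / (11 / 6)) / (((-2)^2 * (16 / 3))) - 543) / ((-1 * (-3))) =-3258491 / 17952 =-181.51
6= 6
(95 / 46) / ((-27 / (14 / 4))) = -665 / 2484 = -0.27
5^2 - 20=5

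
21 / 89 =0.24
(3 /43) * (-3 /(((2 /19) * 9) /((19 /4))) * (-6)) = 6.30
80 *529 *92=3893440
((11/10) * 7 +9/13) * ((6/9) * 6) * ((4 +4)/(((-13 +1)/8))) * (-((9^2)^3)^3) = 1746701302496277770784/65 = 26872327730711965704.37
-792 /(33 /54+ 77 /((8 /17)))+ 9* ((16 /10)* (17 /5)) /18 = -452 /215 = -2.10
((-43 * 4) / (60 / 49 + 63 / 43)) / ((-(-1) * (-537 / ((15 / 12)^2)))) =2265025 / 12172716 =0.19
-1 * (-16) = 16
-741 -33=-774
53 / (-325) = -53 / 325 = -0.16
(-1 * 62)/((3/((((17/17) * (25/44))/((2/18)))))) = -2325/22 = -105.68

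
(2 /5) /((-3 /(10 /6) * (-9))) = 2 /81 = 0.02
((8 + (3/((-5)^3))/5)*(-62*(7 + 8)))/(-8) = 929.44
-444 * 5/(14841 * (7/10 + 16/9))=-22200/367727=-0.06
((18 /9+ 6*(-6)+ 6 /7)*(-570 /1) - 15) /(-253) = -5745 /77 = -74.61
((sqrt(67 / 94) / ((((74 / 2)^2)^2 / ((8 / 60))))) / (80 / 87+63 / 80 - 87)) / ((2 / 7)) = -1624*sqrt(6298) / 52291027908313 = -0.00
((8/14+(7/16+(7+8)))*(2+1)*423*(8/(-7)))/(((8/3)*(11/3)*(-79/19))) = 35370837/61936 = 571.09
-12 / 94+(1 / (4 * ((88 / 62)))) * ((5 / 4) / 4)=-9611 / 132352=-0.07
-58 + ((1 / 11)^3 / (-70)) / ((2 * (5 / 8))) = -13509652 / 232925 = -58.00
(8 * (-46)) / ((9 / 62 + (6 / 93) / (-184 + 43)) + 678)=-3217056 / 5928341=-0.54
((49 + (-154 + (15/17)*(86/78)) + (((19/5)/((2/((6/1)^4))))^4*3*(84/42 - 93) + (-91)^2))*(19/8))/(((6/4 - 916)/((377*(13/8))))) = 9930344134849972519317619/621860000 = 15968777755202091.34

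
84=84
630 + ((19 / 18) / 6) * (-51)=22357 / 36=621.03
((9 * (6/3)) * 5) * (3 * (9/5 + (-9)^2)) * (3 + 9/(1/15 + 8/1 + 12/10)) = 12340512/139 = 88780.66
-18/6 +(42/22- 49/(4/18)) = -4875/22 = -221.59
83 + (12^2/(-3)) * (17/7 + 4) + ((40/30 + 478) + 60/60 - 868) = -12878/21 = -613.24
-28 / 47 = -0.60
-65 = -65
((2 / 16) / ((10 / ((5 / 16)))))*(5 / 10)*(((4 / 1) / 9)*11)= 11 / 1152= 0.01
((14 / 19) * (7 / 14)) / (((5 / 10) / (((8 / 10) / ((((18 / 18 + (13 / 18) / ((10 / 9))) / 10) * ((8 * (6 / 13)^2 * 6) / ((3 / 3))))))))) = 5915 / 16929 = 0.35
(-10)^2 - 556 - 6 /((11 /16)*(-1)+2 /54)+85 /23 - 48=-3173851 /6463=-491.08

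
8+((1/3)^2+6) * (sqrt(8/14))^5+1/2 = 1760 * sqrt(7)/3087+17/2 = 10.01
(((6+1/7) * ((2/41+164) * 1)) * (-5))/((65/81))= -23426658/3731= -6278.92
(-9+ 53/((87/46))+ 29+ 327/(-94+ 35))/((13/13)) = 42.48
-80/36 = -20/9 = -2.22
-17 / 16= -1.06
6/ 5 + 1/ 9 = 59/ 45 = 1.31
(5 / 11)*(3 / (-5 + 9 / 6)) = -30 / 77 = -0.39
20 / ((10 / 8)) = 16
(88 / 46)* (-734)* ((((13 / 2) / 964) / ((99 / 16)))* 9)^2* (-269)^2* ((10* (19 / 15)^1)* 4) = -21829857217792 / 44083479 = -495193.61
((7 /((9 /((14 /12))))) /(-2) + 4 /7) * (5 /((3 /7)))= 445 /324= 1.37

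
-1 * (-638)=638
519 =519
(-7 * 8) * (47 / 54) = -1316 / 27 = -48.74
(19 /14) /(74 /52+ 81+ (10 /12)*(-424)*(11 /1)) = -741 /2077117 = -0.00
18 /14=9 /7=1.29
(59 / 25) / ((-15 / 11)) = -649 / 375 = -1.73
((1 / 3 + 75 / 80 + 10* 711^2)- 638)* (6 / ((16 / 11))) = 2668814687 / 128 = 20850114.74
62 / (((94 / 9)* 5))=279 / 235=1.19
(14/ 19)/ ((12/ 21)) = 49/ 38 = 1.29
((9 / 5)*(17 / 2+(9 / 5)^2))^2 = 27910089 / 62500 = 446.56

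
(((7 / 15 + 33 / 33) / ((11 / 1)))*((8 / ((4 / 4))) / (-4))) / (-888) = 1 / 3330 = 0.00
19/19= 1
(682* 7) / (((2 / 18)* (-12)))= -7161 / 2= -3580.50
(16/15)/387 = 16/5805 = 0.00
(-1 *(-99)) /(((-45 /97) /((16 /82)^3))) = -1.59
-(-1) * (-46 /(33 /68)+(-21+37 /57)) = -24064 /209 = -115.14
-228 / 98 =-114 / 49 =-2.33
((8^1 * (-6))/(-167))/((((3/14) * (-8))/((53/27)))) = -1484/4509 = -0.33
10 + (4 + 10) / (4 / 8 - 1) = -18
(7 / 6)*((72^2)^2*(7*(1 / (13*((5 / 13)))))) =219469824 / 5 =43893964.80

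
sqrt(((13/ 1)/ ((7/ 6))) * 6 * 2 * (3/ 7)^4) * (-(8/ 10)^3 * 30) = -20736 * sqrt(182)/ 8575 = -32.62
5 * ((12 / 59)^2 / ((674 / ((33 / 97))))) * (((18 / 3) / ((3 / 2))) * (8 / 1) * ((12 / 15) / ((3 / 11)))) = 1115136 / 113790409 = 0.01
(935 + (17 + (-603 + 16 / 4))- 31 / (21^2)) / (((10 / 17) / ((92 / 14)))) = 60856022 / 15435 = 3942.73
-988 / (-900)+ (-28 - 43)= -69.90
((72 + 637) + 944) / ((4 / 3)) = 1239.75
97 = 97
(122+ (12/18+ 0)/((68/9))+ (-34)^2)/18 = 14485/204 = 71.00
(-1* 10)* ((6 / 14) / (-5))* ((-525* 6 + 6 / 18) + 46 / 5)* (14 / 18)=-94214 / 45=-2093.64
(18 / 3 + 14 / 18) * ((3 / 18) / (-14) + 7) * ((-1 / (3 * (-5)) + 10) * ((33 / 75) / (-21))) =-59475427 / 5953500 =-9.99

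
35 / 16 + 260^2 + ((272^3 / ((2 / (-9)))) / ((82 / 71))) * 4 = -205699830117 / 656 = -313566814.20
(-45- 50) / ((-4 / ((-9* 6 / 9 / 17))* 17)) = -285 / 578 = -0.49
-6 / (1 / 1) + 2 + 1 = -3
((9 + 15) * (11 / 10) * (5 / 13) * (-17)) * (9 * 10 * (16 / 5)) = -646272 / 13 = -49713.23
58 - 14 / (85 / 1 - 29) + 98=623 / 4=155.75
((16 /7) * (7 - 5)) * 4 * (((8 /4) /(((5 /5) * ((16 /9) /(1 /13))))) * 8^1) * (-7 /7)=-1152 /91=-12.66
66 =66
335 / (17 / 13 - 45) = -4355 / 568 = -7.67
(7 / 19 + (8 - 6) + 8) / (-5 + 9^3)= 197 / 13756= 0.01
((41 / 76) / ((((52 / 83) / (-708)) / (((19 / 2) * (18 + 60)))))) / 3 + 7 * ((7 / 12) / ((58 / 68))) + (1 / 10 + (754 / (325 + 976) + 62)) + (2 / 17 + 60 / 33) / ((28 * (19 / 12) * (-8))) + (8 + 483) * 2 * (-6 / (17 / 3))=-125481962159227 / 827962905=-151555.05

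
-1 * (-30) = 30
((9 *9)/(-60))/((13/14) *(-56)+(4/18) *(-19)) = 243/10120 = 0.02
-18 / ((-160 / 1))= 9 / 80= 0.11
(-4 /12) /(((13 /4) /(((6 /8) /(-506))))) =1 /6578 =0.00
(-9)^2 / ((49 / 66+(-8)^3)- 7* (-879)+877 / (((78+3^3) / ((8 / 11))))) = 62370 / 4348819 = 0.01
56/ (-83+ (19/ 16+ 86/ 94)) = -42112/ 60835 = -0.69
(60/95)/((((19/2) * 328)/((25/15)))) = 5/14801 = 0.00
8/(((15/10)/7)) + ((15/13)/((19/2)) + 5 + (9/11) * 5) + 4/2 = 395696/8151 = 48.55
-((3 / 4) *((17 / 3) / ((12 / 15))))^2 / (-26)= 7225 / 6656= 1.09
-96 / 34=-2.82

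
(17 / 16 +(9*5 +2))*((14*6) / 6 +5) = 14611 / 16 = 913.19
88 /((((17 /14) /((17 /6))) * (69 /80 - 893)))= -49280 /214113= -0.23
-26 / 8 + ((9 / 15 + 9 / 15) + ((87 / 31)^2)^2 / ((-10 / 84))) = -9662544209 / 18470420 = -523.14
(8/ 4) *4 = 8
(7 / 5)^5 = 16807 / 3125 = 5.38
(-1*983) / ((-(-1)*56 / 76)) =-18677 / 14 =-1334.07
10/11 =0.91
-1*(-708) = 708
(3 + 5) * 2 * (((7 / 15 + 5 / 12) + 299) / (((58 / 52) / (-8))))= -14970176 / 435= -34414.20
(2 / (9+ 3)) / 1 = 1 / 6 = 0.17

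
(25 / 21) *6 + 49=393 / 7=56.14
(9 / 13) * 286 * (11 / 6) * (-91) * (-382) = 12618606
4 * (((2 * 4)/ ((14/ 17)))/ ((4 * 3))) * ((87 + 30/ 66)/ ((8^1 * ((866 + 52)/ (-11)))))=-481/ 1134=-0.42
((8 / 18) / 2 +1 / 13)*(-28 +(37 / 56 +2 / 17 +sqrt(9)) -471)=-2357255 / 15912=-148.14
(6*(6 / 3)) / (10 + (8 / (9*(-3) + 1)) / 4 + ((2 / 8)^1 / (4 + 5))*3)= 1872 / 1561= 1.20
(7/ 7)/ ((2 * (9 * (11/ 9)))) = 1/ 22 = 0.05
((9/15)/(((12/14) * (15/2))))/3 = 7/225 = 0.03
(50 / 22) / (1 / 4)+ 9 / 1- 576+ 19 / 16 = -97983 / 176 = -556.72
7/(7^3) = 0.02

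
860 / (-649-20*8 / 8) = -860 / 669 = -1.29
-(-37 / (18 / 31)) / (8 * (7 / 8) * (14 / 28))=18.21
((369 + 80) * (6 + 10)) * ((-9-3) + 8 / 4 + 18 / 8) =-55676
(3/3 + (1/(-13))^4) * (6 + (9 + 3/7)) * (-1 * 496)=-1530009216/199927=-7652.84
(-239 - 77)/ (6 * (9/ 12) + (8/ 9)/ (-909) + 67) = -5170392/ 1169867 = -4.42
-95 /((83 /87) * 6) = -2755 /166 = -16.60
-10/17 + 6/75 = -216/425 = -0.51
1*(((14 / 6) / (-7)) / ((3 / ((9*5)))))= -5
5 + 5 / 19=100 / 19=5.26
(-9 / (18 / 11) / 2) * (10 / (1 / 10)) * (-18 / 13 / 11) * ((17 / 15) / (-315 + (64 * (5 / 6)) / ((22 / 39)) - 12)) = -5610 / 33241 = -0.17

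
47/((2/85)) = 1997.50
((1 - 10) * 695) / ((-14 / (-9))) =-56295 / 14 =-4021.07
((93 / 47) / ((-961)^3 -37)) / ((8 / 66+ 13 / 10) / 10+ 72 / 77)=-1074150 / 518968242852359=-0.00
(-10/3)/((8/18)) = -15/2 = -7.50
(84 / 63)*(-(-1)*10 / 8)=5 / 3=1.67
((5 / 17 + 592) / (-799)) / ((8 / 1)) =-0.09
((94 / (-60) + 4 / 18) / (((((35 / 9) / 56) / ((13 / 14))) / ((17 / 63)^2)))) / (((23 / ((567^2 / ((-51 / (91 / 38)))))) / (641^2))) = 3856566456171 / 10925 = 353003794.62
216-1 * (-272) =488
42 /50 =21 /25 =0.84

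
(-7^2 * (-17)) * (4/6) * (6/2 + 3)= 3332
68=68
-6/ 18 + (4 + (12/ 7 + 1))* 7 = 140/ 3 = 46.67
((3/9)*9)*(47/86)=141/86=1.64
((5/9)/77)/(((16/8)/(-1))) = -5/1386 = -0.00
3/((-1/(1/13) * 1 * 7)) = -3/91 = -0.03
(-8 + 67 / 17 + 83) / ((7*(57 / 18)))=8052 / 2261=3.56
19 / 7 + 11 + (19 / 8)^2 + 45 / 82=19.90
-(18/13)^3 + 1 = -3635/2197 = -1.65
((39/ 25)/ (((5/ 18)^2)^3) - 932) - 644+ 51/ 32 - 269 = 19404677427/ 12500000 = 1552.37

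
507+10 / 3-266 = 733 / 3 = 244.33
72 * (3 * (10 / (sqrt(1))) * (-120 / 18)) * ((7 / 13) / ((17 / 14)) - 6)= 80014.48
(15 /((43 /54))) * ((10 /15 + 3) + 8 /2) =6210 /43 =144.42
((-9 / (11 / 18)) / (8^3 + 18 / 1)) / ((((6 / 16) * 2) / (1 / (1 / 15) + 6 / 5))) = -8748 / 14575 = -0.60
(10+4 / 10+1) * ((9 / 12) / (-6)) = -57 / 40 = -1.42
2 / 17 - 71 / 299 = -609 / 5083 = -0.12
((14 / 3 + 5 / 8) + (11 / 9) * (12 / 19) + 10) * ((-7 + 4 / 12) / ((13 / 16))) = -293000 / 2223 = -131.80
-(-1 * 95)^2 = -9025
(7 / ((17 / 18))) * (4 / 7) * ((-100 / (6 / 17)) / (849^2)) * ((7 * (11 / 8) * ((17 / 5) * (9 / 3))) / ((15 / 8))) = -20944 / 240267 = -0.09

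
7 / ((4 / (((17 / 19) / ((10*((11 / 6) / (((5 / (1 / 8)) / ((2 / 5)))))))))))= 1785 / 209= 8.54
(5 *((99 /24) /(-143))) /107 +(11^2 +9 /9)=1357601 /11128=122.00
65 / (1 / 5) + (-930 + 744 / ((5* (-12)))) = -3087 / 5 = -617.40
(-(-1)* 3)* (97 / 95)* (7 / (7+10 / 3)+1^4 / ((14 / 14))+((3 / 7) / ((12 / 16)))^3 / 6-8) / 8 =-4866781 / 2020270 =-2.41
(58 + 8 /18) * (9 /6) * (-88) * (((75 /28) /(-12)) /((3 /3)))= 72325 /42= 1722.02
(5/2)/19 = 5/38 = 0.13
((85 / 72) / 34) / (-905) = -1 / 26064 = -0.00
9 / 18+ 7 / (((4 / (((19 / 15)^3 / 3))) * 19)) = 22777 / 40500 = 0.56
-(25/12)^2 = -4.34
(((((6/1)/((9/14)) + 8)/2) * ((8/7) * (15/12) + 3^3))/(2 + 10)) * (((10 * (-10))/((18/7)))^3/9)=-7922687500/59049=-134171.41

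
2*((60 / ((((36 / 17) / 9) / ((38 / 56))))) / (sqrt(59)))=45.05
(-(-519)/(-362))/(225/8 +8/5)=-10380/215209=-0.05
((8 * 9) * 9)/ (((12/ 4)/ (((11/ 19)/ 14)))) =1188/ 133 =8.93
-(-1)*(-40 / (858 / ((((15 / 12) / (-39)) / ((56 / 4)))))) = 25 / 234234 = 0.00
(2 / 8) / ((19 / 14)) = 7 / 38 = 0.18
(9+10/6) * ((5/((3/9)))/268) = 40/67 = 0.60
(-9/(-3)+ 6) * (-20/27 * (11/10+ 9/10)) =-40/3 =-13.33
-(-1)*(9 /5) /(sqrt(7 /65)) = 9*sqrt(455) /35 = 5.49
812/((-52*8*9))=-203/936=-0.22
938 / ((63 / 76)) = 10184 / 9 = 1131.56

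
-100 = -100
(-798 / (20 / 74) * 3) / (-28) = 6327 / 20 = 316.35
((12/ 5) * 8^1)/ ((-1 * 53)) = -96/ 265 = -0.36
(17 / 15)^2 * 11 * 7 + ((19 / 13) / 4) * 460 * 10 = 5205539 / 2925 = 1779.67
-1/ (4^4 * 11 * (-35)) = 1/ 98560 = 0.00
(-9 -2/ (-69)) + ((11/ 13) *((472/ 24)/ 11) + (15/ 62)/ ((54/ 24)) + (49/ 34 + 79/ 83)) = -389036129/ 78471354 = -4.96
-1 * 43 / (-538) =43 / 538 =0.08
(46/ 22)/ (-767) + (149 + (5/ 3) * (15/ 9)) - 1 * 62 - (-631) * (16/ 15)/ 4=97969409/ 379665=258.04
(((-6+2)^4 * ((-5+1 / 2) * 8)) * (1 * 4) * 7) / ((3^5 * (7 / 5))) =-758.52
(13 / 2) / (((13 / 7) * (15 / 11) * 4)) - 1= -43 / 120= -0.36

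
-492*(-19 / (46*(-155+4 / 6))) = -14022 / 10649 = -1.32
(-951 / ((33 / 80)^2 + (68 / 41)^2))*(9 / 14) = -46040572800 / 219969463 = -209.30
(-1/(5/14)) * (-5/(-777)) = -2/111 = -0.02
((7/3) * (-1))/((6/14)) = -49/9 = -5.44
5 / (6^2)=5 / 36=0.14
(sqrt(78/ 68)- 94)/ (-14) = 47/ 7- sqrt(1326)/ 476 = 6.64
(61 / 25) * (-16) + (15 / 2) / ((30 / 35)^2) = -17299 / 600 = -28.83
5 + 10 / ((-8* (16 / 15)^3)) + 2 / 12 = 4.14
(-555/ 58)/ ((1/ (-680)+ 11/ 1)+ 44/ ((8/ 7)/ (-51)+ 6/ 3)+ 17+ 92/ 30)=-199833300/ 1113392041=-0.18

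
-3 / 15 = -1 / 5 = -0.20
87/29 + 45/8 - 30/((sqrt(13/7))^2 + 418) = 201111/23512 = 8.55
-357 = -357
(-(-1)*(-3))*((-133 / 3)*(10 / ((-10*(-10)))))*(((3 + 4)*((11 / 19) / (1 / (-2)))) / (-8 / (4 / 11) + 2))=539 / 100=5.39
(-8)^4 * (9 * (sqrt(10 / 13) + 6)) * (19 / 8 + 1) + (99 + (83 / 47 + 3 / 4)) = 855717.57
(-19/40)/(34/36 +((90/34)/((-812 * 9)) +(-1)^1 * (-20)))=-0.02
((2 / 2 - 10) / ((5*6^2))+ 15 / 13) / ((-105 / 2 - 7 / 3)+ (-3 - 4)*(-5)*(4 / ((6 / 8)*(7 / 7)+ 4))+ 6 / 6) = -16359 / 361010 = -0.05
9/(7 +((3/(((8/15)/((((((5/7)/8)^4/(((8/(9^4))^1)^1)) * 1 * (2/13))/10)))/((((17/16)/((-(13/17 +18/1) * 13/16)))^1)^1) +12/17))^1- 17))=-305365421738556/339305578768465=-0.90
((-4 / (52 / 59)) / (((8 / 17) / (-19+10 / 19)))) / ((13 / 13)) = 27081 / 152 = 178.16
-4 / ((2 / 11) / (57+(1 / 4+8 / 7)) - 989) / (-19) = -71940 / 337955071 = -0.00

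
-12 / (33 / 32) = -128 / 11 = -11.64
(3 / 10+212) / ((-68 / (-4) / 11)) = 23353 / 170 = 137.37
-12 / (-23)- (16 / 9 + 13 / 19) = -7631 / 3933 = -1.94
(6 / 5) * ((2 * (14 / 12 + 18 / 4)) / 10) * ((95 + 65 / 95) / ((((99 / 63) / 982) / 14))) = 5948539632 / 5225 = 1138476.48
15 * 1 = 15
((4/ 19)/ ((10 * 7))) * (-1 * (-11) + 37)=96/ 665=0.14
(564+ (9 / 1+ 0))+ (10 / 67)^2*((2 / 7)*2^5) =18011779 / 31423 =573.20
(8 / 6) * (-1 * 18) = -24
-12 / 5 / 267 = -4 / 445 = -0.01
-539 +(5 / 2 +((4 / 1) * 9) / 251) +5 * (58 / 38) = -5042979 / 9538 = -528.72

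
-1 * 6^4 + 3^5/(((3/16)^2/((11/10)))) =31536/5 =6307.20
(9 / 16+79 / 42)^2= 674041 / 112896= 5.97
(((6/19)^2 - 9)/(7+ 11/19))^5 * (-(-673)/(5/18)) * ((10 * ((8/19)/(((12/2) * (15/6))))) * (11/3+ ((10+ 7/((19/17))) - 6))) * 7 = -10845377956069669719/73225972858880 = -148108.35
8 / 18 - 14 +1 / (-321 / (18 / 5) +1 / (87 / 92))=-1871948 / 137979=-13.57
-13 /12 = -1.08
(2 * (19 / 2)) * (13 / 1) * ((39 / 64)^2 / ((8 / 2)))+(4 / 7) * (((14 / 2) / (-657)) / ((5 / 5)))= 246760823 / 10764288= 22.92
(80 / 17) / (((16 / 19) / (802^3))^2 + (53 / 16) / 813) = 312394909595680736433408 / 270475681835897647241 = 1154.98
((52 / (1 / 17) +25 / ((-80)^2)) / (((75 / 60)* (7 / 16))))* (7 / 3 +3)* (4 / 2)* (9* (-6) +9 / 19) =-122747832 / 133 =-922916.03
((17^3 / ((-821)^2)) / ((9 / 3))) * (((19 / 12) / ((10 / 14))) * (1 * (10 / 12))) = 653429 / 145592856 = 0.00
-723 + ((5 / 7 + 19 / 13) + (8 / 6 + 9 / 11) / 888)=-1922189419 / 2666664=-720.82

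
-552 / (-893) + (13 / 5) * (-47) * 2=-1088486 / 4465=-243.78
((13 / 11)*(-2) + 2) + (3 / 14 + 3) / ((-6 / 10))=-881 / 154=-5.72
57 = 57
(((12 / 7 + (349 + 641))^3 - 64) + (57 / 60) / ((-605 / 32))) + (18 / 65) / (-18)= 13155959588372917 / 13488475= 975348183.42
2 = 2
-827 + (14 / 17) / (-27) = -379607 / 459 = -827.03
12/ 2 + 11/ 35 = 221/ 35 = 6.31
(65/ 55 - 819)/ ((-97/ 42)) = 377832/ 1067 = 354.11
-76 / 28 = -19 / 7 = -2.71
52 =52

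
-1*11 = -11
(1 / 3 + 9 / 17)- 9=-415 / 51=-8.14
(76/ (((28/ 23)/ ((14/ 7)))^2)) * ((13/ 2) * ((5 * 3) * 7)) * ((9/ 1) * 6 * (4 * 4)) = 846696240/ 7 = 120956605.71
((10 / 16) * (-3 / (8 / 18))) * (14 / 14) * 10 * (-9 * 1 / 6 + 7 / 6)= 225 / 16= 14.06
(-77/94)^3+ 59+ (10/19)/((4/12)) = 947328057/15781096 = 60.03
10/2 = 5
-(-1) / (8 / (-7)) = -7 / 8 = -0.88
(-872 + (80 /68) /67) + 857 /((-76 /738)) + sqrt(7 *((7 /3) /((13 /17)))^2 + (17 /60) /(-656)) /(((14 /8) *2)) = -397930531 /43282 + sqrt(266610212305) /223860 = -9191.60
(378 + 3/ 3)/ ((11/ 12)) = 413.45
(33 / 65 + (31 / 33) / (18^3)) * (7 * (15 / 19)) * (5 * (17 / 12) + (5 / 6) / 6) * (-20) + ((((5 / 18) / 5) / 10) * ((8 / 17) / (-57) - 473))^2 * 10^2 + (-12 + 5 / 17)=8235740549033 / 30118113036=273.45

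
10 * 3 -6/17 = 504/17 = 29.65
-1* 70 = -70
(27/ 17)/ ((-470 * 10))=-27/ 79900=-0.00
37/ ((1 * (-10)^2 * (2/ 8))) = 37/ 25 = 1.48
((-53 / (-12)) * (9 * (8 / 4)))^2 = 25281 / 4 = 6320.25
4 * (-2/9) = -8/9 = -0.89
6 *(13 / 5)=78 / 5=15.60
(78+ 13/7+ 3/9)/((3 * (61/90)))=16840/427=39.44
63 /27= 7 /3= 2.33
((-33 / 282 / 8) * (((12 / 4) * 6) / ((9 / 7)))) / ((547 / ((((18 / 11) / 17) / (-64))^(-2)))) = -344654464 / 2082429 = -165.51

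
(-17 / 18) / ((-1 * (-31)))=-17 / 558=-0.03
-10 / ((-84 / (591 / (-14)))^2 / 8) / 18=-1.12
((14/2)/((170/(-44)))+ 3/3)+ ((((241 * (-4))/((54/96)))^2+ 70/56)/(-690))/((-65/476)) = 1925035673377/61758450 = 31170.40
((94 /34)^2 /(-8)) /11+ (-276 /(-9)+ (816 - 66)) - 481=22856741 /76296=299.58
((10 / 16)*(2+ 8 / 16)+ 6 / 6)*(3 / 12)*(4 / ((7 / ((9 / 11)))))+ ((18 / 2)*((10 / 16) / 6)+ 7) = 2537 / 308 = 8.24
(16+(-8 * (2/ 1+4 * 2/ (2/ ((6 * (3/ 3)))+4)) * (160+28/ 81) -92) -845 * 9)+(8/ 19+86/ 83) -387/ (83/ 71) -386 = -22136049872/ 1660581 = -13330.30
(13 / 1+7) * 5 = 100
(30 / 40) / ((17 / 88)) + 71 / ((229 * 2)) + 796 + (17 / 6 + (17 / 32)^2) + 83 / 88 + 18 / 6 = 106175314933 / 131552256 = 807.10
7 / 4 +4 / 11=93 / 44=2.11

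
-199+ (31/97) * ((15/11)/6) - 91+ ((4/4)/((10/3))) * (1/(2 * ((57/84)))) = -58732161/202730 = -289.71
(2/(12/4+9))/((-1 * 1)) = -1/6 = -0.17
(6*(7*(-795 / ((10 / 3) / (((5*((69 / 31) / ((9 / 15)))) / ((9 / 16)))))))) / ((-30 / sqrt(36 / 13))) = 2047920*sqrt(13) / 403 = 18322.28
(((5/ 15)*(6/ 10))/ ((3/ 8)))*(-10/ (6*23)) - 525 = -108683/ 207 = -525.04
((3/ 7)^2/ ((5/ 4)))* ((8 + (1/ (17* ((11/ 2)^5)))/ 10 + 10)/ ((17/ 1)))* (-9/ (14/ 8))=-319344827616/ 399112561925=-0.80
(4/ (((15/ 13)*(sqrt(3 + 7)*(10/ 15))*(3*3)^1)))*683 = 8879*sqrt(10)/ 225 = 124.79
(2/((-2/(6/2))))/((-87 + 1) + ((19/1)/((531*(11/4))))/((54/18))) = 52569/1506902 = 0.03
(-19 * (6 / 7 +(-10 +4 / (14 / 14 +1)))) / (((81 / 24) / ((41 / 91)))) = 18.12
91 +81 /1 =172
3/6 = 1/2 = 0.50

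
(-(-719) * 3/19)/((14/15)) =121.64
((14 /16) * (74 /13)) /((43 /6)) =0.69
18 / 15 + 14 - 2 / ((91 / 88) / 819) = -7844 / 5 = -1568.80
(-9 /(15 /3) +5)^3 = 4096 /125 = 32.77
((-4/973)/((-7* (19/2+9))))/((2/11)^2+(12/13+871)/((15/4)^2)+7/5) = 566280/1131599884457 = 0.00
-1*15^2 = -225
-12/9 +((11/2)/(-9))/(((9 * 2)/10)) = -271/162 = -1.67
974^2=948676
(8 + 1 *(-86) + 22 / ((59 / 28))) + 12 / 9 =-11722 / 177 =-66.23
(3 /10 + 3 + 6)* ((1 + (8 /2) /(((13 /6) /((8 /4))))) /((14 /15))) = 17019 /364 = 46.76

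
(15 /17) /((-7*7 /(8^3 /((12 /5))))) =-3200 /833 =-3.84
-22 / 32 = -11 / 16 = -0.69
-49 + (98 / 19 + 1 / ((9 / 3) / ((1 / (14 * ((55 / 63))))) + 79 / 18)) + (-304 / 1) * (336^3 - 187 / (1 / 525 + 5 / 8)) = -426321171598090357 / 36969953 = -11531558387.38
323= 323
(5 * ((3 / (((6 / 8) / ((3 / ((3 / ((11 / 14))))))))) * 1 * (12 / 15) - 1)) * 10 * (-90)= -47700 / 7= -6814.29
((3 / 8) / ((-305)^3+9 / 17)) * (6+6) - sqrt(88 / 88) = -964669385 / 964669232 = -1.00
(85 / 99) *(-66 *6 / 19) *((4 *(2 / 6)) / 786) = -680 / 22401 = -0.03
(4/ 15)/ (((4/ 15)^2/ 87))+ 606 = 3729/ 4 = 932.25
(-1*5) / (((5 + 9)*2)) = -5 / 28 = -0.18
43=43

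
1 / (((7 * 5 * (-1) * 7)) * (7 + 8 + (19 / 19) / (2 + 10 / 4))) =-9 / 33565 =-0.00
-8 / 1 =-8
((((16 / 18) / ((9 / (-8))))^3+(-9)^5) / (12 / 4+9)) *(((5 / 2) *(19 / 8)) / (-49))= 2981225566535 / 4999796928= 596.27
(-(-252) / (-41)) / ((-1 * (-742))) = -0.01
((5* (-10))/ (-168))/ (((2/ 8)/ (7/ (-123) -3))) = -9400/ 2583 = -3.64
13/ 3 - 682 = -2033/ 3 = -677.67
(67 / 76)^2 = 4489 / 5776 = 0.78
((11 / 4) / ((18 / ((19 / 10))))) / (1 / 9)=209 / 80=2.61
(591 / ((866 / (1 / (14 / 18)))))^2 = 28291761 / 36747844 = 0.77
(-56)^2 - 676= 2460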